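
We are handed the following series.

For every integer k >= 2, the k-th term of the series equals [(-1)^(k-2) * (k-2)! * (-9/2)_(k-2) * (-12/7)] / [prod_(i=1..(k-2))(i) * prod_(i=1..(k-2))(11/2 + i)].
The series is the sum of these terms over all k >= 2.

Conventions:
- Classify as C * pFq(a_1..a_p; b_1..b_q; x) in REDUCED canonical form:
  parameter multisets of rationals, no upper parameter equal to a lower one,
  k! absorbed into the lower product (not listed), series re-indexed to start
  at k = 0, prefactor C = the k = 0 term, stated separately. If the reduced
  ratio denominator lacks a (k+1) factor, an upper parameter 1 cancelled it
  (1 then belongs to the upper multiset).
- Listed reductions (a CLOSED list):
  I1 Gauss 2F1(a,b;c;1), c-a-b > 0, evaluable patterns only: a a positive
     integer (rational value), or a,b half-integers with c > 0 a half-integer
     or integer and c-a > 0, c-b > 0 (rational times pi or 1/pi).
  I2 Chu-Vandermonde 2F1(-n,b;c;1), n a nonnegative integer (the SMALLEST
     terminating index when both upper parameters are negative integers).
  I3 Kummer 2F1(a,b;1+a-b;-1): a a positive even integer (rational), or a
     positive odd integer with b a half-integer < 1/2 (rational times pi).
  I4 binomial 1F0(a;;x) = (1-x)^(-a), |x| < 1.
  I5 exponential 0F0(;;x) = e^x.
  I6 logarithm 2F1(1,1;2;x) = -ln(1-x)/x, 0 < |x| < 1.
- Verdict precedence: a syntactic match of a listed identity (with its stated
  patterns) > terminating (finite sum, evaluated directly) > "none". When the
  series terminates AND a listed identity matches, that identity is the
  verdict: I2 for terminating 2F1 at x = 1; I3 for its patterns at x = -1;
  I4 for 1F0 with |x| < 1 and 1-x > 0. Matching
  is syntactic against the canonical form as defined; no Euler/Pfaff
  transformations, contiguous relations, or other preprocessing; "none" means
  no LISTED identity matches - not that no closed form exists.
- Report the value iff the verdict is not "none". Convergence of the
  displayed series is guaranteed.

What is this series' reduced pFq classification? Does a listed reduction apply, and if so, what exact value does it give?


Canonical form: C = -12/7 times 2F1 with upper {-9/2, 1}, lower {13/2}, x = -1. Verdict at x = -1: the Kummer evaluation I3 matches (x = -1; c = 13/2 equals 1+a-b for upper {-9/2, 1}: listed pattern). Hence: (-297/256) * pi.

Key step: from the first term -12/7: the product of the first k integers (C = -12/7, x = -1) is k!.
Adjacent-term ratio: r(k) = (-1) * (k-9/2) (k+1) / [(k+13/2) (k+1)] - rational in k, leading ratio (-1); with t_0 = -12/7, classification follows.


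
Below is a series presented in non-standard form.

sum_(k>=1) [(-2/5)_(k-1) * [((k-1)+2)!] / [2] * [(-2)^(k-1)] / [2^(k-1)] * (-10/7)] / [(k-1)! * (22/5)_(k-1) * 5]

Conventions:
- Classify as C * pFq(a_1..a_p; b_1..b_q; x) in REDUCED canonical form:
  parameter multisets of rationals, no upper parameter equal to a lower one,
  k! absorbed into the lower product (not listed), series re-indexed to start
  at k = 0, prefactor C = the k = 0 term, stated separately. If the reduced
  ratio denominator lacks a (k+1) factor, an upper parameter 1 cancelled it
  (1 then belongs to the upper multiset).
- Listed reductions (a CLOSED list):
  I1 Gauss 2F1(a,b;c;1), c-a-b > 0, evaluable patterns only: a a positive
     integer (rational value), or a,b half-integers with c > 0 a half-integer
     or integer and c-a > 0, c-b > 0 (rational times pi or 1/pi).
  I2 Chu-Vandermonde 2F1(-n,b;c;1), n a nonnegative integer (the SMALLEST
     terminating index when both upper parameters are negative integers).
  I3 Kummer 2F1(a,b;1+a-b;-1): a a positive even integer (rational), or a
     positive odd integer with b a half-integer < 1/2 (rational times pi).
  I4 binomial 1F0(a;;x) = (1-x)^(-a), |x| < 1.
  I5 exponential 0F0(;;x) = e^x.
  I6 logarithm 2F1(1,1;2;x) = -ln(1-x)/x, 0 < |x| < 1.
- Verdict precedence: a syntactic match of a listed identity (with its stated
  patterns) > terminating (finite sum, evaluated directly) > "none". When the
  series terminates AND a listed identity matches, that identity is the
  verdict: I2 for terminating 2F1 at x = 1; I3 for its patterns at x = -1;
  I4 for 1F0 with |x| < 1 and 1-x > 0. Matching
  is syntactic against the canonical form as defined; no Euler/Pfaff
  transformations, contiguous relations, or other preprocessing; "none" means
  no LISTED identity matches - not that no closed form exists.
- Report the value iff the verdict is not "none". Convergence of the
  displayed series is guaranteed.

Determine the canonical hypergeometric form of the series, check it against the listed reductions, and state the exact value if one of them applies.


This is -2/7 * 2F1(-2/5, 3; 22/5; -1) in reduced canonical form. Verdict: no listed reduction: x = -1 and upper {-2/5, 3} fail every I1-I6 pattern.

Key step: from the first term -2/7: the two k-th powers (C = -2/7) combine into one argument.
Adjacent-term ratio: r(k) = (-1) * (k-2/5) (k+3) / [(k+22/5) (k+1)] - poly over poly, x = (-1) from leading terms; C = -2/7 at k = 0.


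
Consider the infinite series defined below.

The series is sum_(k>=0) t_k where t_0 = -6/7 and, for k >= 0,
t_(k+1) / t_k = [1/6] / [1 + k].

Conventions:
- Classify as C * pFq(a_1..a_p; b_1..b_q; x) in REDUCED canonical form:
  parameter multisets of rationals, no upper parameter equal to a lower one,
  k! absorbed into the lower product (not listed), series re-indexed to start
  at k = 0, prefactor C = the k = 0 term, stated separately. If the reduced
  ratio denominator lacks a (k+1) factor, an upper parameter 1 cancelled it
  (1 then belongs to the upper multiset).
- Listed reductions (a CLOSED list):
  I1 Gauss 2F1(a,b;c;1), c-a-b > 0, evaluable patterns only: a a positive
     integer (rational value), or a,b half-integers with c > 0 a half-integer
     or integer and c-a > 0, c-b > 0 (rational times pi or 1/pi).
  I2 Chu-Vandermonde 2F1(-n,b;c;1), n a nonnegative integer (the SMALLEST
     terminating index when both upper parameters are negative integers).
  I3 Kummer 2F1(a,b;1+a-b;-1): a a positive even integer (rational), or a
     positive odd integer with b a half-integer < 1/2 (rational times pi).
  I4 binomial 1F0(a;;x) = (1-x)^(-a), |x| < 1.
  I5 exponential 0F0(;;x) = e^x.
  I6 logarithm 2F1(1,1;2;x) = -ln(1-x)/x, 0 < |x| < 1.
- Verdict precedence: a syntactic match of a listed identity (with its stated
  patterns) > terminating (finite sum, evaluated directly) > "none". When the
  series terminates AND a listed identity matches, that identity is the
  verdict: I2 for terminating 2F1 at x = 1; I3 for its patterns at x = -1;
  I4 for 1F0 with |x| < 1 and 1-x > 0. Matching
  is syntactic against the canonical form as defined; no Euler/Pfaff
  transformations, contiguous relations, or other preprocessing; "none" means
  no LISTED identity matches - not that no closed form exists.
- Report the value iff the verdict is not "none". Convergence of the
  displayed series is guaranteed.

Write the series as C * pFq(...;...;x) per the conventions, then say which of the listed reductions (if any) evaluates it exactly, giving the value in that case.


Prefactor -6/7, argument 1/6: 0F0 with upper {-} over lower {-}. Verdict: the I5 exponential reduction fires (the 0F0 exponential series at x = 1/6). Sum: (-6/7) * e^(1/6).

The tell: t_0 being -6/7, factor the ratio over Q (prefactor -6/7): negated roots = parameters.
Term ratio: r(k) = (1/6) * 1 / [(k+1)] - rational in k, leading ratio (1/6); with t_0 = -6/7, classification follows.


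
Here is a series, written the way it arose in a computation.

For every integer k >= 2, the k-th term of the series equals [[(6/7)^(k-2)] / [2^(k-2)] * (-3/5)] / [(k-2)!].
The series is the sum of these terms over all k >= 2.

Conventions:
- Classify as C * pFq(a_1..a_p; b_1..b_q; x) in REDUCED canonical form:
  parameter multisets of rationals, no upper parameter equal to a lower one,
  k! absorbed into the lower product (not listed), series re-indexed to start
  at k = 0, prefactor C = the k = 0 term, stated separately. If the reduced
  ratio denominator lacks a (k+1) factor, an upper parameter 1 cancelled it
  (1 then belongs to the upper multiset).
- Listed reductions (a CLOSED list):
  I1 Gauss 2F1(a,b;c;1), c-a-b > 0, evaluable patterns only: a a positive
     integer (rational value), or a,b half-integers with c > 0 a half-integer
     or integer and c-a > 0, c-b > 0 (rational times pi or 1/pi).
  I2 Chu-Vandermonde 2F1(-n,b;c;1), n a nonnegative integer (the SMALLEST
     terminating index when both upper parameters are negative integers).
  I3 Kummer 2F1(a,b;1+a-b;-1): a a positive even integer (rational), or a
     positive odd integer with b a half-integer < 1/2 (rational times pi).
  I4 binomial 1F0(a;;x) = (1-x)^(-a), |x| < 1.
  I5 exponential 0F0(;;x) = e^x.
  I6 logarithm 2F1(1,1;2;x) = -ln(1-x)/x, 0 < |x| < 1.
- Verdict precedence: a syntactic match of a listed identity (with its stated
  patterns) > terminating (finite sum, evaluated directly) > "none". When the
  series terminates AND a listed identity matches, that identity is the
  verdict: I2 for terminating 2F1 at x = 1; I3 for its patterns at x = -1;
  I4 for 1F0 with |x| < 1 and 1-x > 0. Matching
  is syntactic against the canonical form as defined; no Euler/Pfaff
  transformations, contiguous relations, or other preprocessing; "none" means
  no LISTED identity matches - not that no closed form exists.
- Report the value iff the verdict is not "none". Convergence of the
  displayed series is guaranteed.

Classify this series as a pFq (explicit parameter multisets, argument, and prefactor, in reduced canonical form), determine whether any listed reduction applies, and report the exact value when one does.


Reduced: x = 3/7, 0F0, upper = {-}, lower = {-}, C = -3/5. Verdict: this is the exponential series (I5) (the 0F0 exponential series at x = 3/7). Hence: (-3/5) * e^(3/7).

First insight: from the first term -3/5: the two k-th powers (C = -3/5) combine into one argument.
Consecutive-term ratio: r(k) = (3/7) * 1 / [(k+1)] ; factor over Q: parameters, x = (3/7), and C = -3/5.


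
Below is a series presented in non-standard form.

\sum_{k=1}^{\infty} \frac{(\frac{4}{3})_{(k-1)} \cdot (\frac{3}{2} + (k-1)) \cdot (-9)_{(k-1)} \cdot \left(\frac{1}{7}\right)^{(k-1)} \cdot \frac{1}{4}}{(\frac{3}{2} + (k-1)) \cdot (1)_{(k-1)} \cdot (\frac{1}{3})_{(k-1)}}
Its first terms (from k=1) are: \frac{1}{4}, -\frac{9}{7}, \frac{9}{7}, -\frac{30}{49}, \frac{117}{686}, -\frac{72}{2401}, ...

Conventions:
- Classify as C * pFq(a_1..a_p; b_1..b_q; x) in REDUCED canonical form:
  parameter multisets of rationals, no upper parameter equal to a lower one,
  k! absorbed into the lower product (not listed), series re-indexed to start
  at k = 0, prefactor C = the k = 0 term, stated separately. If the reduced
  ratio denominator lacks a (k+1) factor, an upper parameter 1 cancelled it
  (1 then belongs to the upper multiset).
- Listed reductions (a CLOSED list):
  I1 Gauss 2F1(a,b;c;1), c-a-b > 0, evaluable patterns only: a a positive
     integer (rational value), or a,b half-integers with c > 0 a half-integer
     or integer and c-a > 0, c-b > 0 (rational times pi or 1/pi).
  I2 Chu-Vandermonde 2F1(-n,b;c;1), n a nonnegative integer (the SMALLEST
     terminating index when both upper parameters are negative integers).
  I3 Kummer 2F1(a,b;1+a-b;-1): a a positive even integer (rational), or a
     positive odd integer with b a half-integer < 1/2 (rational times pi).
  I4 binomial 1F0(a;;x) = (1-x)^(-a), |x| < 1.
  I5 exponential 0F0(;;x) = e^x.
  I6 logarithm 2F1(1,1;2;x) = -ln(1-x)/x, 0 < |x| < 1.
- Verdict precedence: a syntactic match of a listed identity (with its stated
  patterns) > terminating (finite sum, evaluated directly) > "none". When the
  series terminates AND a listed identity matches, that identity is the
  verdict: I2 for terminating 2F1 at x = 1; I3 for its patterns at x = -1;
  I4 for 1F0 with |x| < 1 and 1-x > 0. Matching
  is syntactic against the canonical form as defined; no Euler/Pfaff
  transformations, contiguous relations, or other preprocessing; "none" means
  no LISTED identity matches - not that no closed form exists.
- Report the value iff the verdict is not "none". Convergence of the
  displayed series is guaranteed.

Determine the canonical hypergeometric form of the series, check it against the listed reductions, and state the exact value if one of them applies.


x = \frac{1}{7} here; the reduced form reads 2F1, upper {-9, \frac{4}{3}}, lower {\frac{1}{3}}, C = \frac{1}{4}. Verdict: terminating. With -9 upstairs the series is a 10-term polynomial sum; evaluated term by term. Its exact value is -\frac{1259712}{5764801}.

Key step: with t_0 = \frac{1}{4}, (1)_k (C = 1/4) is k! itself.
Step ratio: r(k) = \frac{1}{7} * (k-9) (k+\frac{4}{3}) / [(k+\frac{1}{3}) (k+1)] - rational in k. x = \frac{1}{7}; t_0 = \frac{1}{4}; negate the roots.


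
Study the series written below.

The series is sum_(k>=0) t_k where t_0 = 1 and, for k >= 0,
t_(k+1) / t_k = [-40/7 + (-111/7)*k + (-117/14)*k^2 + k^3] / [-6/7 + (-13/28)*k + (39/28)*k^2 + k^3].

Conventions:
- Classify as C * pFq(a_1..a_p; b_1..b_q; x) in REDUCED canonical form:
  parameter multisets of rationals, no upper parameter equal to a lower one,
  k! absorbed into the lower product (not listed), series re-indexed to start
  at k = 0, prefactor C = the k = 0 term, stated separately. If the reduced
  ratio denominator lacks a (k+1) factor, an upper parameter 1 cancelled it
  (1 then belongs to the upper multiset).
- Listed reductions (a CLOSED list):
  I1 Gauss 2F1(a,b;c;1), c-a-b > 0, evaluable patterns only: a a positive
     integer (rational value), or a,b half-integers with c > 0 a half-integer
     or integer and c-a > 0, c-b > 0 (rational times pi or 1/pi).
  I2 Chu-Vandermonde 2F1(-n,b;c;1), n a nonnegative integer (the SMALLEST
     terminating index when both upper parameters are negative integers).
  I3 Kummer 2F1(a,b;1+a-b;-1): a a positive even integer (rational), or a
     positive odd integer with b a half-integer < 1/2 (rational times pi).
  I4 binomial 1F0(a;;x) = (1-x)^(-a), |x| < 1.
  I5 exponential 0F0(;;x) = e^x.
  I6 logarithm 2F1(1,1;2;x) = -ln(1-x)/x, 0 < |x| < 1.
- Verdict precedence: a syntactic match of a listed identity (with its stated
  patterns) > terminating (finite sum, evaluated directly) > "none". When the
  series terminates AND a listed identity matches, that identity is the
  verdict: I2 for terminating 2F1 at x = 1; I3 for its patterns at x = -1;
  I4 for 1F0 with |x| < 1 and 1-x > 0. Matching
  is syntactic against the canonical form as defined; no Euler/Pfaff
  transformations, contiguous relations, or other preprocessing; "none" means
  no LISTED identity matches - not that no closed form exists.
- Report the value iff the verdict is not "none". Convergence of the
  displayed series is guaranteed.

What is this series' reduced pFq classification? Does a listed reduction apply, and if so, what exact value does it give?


At argument 1: a 2F1 with upper {-10, 1/2}, lower {-3/4}, scaled by C = 1. Verdict: this is Chu-Vandermonde (I2) (terminating 2F1 at x = 1 with n = 10, b = 1/2, c = -3/4). Hence: -13547/32045.

Key step: t_0 = 1 here, and roots of the ratio polynomials (C = 1, x = 1) are the negated parameters.
Consecutive-term ratio: r(k) = 1 * (k-10) (k+1/2) / [(k-3/4) (k+1)] - rational in k. x = 1; t_0 = 1; negate the roots.


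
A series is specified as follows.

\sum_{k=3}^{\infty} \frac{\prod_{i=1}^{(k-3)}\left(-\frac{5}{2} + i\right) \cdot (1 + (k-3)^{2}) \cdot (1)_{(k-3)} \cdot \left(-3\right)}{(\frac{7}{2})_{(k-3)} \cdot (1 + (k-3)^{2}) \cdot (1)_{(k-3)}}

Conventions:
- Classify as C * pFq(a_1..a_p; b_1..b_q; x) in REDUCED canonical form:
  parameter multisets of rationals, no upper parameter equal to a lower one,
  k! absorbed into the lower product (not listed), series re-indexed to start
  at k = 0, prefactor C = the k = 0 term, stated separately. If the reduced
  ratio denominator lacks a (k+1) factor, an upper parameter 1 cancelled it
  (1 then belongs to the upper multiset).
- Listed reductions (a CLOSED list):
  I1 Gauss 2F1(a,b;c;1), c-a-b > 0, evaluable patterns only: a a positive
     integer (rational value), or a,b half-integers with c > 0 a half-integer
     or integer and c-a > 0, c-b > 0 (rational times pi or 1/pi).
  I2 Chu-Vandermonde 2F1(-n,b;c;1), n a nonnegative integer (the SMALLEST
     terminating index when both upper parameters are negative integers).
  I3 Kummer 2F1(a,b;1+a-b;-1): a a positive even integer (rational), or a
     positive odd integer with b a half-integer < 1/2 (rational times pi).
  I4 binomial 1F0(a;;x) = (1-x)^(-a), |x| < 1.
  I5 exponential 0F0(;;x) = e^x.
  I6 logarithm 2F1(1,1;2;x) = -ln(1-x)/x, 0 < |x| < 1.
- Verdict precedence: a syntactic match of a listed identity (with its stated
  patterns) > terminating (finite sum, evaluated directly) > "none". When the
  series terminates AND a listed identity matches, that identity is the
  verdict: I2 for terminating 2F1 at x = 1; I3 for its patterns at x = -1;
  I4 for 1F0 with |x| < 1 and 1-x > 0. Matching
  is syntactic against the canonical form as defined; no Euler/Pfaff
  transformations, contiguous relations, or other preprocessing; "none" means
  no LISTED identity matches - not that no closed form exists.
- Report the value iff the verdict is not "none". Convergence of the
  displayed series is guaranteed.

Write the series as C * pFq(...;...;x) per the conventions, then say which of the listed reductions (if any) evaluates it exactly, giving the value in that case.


Prefactor -3, argument 1: 2F1 with upper {-\frac{3}{2}, 1} over lower {\frac{7}{2}}. Verdict: Gauss's theorem (I1) fires (x = 1: the Gamma ratio telescopes since c-a-b = 4 > 0 and a = 1 in Z>0). Hence: -\frac{15}{8}.

Key observation: with t_0 = -3, the running product (C = -3, x = 1) telescopes to a rising factorial.
Term ratio: r(k) = 1 * (k-\frac{3}{2}) (k+1) / [(k+\frac{7}{2}) (k+1)] ; factor over Q: parameters, x = 1, and C = -3.


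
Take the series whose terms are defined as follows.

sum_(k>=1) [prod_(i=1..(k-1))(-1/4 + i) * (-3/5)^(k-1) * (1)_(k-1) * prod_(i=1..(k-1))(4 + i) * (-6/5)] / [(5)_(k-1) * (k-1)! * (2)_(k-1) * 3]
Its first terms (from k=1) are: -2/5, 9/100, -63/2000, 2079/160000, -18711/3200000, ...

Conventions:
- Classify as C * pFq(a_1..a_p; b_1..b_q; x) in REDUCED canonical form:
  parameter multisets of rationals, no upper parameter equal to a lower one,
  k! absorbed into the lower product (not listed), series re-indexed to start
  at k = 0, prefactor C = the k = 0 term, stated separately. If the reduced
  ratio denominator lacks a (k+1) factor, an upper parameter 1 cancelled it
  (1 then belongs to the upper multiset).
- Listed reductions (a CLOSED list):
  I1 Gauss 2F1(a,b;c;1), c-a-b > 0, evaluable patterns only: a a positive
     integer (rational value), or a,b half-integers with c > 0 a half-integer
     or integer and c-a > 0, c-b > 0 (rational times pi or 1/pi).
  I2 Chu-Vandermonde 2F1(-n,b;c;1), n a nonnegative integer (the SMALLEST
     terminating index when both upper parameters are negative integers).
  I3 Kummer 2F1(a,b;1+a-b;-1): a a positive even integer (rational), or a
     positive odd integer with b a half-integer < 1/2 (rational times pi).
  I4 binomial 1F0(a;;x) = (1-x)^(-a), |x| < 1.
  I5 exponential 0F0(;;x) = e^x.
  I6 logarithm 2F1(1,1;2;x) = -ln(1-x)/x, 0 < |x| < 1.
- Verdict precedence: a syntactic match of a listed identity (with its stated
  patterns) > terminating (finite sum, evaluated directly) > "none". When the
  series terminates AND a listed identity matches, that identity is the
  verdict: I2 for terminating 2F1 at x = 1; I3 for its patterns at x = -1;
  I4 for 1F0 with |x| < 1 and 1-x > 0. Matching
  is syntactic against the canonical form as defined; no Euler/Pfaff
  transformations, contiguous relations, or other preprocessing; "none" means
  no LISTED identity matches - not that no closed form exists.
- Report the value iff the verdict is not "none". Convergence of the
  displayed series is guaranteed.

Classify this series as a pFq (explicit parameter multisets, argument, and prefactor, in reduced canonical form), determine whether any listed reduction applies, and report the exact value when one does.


This is -2/5 * 2F1(3/4, 1; 2; -3/5) in reduced canonical form. Verdict: none here - no I1-I6 shape fits x = -3/5 with lower {2}.

Structural cue: with t_0 = -2/5, the running product (C = -2/5, x = -3/5) telescopes to a rising factorial.
Consecutive-term ratio: r(k) = (-3/5) * (k+3/4) (k+1) / [(k+2) (k+1)] - rational in k. x = (-3/5); t_0 = -2/5; negate the roots.


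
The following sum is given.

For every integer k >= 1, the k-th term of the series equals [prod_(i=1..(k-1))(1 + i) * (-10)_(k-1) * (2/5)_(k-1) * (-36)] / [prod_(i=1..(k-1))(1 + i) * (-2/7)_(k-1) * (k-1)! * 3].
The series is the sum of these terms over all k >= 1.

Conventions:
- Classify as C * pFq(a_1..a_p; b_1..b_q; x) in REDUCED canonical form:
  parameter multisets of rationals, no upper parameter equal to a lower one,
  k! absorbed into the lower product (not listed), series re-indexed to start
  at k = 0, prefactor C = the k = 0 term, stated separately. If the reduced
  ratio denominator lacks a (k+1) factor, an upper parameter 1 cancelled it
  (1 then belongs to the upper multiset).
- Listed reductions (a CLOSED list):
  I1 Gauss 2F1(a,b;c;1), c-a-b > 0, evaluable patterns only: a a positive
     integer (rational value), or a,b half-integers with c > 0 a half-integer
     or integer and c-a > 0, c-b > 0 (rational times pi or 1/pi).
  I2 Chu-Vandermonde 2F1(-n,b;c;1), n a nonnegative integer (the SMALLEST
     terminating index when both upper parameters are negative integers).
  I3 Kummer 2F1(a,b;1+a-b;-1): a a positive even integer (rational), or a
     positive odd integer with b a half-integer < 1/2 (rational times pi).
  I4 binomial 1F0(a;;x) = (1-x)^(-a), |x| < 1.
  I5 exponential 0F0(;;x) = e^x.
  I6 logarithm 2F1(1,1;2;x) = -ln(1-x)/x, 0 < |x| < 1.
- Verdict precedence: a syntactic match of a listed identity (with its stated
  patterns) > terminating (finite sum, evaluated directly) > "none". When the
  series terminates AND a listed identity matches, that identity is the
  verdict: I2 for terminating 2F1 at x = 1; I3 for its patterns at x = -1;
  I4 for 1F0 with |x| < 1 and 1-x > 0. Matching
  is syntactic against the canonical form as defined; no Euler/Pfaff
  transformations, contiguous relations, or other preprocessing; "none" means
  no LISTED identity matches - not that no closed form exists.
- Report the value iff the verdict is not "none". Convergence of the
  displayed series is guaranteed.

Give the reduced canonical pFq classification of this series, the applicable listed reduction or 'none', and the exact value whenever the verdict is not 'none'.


The series (x = 1) is 2F1: upper {-10, 2/5}, lower {-2/7}, prefactor -12. Verdict: this is Vandermonde's identity (I2) (terminating 2F1 at x = 1 with n = 10, b = 2/5, c = -2/7). Hence: -71173587313152/13299072265625.

Key observation: with t_0 = -12, the constant factors (C = -12, x = 1) combine into one prefactor.
Adjacent-term ratio: r(k) = 1 * (k-10) (k+2/5) / [(k-2/7) (k+1)] - rational; roots negated = parameters, x = 1, C = -12.


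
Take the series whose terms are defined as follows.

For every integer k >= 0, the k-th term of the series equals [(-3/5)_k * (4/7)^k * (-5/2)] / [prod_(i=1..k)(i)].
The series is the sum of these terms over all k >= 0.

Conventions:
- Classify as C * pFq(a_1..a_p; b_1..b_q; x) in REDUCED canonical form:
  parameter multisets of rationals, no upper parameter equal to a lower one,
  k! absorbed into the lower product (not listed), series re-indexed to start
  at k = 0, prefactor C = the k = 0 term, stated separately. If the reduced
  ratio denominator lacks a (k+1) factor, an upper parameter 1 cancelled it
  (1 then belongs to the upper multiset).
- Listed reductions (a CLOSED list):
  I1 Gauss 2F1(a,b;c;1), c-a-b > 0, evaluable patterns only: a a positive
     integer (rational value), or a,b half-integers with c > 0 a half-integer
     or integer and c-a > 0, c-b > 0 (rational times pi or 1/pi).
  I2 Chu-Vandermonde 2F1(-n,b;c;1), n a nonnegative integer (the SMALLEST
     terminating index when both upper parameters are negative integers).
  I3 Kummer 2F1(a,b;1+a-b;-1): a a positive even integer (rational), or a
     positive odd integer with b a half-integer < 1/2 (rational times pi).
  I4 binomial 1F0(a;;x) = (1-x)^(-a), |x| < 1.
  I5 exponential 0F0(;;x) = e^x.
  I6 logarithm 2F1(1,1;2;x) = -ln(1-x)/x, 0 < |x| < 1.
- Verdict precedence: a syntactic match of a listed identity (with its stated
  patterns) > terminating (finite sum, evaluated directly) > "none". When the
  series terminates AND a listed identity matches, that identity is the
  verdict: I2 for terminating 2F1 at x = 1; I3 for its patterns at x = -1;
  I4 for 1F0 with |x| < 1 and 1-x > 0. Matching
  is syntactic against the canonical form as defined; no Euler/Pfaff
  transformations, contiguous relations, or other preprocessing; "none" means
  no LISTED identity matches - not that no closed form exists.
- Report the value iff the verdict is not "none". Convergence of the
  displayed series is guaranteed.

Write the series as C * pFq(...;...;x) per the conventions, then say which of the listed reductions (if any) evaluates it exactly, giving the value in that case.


x = 4/7 here; the reduced form reads 1F0, upper {-3/5}, lower {-}, C = -5/2. Verdict (x = 4/7): the I4 binomial reduction applies (the 1F0 binomial series: exponent 3/5, x = 4/7). Value: (-5/2) * (3/7)^(3/5).

The tell: from the first term -5/2: the product of the first k integers (C = -5/2) is k!.
Ratio: r(k) = (4/7) * (k-3/5) / [(k+1)] - rational in k. x = (4/7); t_0 = -5/2; negate the roots.


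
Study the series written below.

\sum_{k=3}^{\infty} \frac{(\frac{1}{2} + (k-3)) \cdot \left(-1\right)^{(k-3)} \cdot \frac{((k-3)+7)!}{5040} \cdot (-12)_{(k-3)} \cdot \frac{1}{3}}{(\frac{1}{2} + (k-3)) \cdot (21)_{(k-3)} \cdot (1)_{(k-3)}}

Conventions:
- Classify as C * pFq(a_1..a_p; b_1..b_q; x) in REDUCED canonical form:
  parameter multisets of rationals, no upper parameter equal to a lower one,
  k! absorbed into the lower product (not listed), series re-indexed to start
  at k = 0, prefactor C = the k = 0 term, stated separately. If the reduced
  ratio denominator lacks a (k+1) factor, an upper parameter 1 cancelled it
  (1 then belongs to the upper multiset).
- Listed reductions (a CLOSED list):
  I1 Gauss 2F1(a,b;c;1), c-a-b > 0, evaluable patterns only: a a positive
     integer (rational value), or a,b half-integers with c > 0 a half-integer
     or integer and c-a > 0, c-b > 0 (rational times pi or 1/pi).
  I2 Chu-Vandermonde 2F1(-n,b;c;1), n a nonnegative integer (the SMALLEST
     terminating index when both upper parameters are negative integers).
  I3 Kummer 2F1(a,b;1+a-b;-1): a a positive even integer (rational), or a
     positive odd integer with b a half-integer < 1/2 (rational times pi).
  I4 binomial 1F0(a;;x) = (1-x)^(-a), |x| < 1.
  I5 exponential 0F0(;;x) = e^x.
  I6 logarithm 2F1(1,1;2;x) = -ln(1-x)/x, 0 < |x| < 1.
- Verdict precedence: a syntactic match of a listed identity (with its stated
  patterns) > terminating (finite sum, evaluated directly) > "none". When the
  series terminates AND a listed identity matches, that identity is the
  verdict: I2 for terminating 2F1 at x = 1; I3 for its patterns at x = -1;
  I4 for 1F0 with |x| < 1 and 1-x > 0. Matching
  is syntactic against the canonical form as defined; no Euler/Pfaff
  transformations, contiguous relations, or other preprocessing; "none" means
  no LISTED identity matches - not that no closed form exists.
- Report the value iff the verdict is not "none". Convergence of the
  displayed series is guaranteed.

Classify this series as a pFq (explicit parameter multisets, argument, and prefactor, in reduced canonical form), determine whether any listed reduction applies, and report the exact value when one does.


With C = \frac{1}{3}: the canonical form is 2F1(-12, 8; 21; -1). Verdict: Kummer (I3) applies (x = -1; c = 21 equals 1+a-b for upper {-12, 8}: listed pattern). Hence: \frac{323}{14}.

Structural cue: t_0 being \frac{1}{3}, k + 1/2 divides numerator and denominator alike; prefactor 1/3 after cancelling.
Term ratio: r(k) = -1 * (k-12) (k+8) / [(k+21) (k+1)] - rational in k, leading ratio -1; with t_0 = \frac{1}{3}, classification follows.


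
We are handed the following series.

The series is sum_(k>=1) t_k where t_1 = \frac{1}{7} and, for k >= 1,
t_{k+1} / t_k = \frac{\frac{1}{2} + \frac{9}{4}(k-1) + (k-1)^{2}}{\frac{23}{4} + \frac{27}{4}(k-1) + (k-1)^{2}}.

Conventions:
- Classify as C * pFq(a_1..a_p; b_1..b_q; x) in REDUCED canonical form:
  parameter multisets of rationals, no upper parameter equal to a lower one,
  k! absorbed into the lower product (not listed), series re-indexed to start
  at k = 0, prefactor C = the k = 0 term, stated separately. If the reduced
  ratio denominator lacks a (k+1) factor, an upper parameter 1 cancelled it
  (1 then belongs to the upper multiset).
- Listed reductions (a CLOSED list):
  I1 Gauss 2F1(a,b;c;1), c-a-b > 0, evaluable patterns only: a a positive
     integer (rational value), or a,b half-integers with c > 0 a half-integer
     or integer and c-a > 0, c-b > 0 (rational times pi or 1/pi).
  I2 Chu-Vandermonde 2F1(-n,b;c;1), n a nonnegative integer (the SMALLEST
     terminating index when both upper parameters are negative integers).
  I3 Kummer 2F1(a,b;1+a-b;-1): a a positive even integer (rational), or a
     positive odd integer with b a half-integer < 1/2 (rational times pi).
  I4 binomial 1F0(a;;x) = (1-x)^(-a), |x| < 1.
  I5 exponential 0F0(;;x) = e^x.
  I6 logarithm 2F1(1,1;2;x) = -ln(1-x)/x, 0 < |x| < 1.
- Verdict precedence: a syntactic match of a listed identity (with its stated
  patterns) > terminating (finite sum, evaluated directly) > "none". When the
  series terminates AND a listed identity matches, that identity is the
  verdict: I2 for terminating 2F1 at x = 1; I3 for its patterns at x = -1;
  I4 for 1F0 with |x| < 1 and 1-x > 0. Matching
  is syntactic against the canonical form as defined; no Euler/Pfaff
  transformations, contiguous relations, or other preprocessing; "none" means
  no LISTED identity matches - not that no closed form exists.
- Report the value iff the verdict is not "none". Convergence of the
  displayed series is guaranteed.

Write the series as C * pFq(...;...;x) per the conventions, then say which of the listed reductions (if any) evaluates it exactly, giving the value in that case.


Prefactor \frac{1}{7}, argument 1: 2F1 with upper {\frac{1}{4}, 2} over lower {\frac{23}{4}}. Verdict: this is the Gauss summation I1 (x = 1: the Gamma ratio telescopes since c-a-b = 7/2 > 0 and a = 2 in Z>0). Hence: \frac{95}{588}.

Key observation: t_0 being \frac{1}{7}, factor the ratio over Q (C = 1/7): negated roots = parameters.
Consecutive-term ratio: r(k) = 1 * (k+\frac{1}{4}) (k+2) / [(k+\frac{23}{4}) (k+1)] ; factor over Q: parameters, x = 1, and C = \frac{1}{7}.


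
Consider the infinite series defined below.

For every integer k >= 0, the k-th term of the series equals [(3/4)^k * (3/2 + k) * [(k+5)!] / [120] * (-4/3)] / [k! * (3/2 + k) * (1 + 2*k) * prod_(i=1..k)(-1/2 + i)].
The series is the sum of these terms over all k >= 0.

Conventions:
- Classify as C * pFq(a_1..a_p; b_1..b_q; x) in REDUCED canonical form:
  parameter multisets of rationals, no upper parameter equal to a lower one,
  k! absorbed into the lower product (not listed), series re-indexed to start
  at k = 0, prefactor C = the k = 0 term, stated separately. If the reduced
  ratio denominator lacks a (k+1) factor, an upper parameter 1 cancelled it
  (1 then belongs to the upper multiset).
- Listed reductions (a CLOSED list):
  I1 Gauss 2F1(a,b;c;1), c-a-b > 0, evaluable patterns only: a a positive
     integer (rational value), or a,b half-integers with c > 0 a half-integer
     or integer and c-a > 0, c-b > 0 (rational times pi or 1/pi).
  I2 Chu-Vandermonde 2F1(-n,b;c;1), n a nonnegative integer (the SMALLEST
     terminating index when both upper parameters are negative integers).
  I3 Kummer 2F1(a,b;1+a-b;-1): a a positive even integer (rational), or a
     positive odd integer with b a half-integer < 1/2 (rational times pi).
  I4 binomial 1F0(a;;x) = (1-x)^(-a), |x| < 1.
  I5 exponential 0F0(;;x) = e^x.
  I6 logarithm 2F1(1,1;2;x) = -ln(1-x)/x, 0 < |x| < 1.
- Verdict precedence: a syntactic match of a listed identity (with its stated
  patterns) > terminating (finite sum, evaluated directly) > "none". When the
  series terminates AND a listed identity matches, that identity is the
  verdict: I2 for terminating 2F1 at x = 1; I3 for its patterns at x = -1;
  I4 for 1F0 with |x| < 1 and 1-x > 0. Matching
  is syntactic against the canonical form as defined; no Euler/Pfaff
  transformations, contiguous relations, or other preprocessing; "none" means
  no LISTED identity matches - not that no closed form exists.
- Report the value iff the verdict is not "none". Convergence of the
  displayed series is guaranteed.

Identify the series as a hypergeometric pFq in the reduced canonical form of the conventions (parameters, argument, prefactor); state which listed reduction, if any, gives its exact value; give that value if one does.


Classification (C = -4/3): 1F1 with upper {6}, lower {3/2}, argument x = 3/4. Verdict: none (x = 3/4): each listed identity misses the multisets {6} ; {3/2}.

Key observation: from the first term -4/3: the factorial ratio (prefactor -4/3) (k+a-1)!/(a-1)! is a rising factorial (a)_k.
Ratio: r(k) = (3/4) * (k+6) / [(k+3/2) (k+1)] - rational in k. x = (3/4); t_0 = -4/3; negate the roots.


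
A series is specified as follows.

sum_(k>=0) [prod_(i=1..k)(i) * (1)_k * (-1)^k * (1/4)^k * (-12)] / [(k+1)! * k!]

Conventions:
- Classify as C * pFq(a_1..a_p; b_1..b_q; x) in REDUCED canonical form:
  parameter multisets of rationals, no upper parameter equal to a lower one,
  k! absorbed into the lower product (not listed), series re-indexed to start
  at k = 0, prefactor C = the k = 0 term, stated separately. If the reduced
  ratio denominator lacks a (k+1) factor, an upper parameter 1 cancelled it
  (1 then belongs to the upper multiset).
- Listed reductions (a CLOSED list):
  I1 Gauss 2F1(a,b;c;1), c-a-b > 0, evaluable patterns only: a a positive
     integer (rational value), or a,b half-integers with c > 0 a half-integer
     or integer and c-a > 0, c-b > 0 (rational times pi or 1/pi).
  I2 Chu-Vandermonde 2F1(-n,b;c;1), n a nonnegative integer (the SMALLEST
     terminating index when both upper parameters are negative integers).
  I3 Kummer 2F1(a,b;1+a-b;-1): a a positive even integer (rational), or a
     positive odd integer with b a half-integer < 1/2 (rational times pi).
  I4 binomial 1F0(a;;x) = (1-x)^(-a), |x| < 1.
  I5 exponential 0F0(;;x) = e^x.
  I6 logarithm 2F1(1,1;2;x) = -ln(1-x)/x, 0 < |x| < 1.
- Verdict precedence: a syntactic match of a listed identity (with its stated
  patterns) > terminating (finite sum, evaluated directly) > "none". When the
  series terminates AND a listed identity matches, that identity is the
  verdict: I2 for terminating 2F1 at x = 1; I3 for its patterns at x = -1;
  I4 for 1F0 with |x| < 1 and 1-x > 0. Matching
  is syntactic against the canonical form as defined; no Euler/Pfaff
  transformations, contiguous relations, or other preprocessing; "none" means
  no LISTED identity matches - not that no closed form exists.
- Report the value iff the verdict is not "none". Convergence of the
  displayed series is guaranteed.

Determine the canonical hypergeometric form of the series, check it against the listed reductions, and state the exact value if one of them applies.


This is -12 * 2F1(1, 1; 2; -1/4) in reduced canonical form. Verdict: this is the logarithmic series (I6) (the logarithm: parameters (1,1;2), x = -1/4). Its exact value is (-48) * ln(5/4).

Key step: t_0 = -12 here, and the denominator's factorial ratio (C = -12) is a lower Pochhammer.
Step ratio: r(k) = (-1/4) * (k+1) (k+1) / [(k+2) (k+1)] - rational in k. x = (-1/4); t_0 = -12; negate the roots.


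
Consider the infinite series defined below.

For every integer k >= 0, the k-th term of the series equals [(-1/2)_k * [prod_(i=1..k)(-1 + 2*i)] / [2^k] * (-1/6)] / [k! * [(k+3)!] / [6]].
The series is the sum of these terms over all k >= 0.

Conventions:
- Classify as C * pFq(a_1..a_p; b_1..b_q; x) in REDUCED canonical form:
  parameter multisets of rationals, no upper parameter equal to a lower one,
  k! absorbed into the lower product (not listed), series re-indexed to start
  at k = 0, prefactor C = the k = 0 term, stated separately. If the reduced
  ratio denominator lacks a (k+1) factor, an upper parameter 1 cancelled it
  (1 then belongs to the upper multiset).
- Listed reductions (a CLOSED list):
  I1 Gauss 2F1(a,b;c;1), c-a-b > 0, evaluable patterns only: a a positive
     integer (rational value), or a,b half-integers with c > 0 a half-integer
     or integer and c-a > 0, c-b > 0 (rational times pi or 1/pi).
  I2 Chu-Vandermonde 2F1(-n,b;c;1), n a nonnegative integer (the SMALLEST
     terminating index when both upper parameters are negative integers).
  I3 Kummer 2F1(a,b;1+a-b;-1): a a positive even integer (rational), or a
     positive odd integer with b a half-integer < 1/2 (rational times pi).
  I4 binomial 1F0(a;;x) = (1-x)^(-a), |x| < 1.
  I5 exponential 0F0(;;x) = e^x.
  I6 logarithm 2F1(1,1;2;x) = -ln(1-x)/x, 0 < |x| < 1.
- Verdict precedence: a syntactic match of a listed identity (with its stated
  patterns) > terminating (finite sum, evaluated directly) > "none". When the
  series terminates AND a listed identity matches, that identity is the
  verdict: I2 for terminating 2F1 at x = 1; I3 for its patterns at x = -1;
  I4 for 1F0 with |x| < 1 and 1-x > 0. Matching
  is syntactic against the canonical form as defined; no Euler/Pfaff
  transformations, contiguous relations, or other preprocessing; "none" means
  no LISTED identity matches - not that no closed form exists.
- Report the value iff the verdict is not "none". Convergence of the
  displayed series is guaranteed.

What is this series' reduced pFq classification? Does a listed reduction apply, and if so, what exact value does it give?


Key step: t_0 = -1/6 here, and the denominator's factorial ratio (prefactor -1/6) is a lower Pochhammer.
Consecutive-term ratio: r(k) = 1 * (k-1/2) (k+1/2) / [(k+4) (k+1)] ; factor over Q: parameters, x = 1, and C = -1/6.

Canonical form: C = -1/6 times 2F1 with upper {-1/2, 1/2}, lower {4}, x = 1. Verdict: Gauss's theorem I1 (half-integer case) applies (x = 1; upper {-1/2, 1/2} half-integers, c = 4 in the evaluable pattern). Its exact value is (-256/525) / pi.


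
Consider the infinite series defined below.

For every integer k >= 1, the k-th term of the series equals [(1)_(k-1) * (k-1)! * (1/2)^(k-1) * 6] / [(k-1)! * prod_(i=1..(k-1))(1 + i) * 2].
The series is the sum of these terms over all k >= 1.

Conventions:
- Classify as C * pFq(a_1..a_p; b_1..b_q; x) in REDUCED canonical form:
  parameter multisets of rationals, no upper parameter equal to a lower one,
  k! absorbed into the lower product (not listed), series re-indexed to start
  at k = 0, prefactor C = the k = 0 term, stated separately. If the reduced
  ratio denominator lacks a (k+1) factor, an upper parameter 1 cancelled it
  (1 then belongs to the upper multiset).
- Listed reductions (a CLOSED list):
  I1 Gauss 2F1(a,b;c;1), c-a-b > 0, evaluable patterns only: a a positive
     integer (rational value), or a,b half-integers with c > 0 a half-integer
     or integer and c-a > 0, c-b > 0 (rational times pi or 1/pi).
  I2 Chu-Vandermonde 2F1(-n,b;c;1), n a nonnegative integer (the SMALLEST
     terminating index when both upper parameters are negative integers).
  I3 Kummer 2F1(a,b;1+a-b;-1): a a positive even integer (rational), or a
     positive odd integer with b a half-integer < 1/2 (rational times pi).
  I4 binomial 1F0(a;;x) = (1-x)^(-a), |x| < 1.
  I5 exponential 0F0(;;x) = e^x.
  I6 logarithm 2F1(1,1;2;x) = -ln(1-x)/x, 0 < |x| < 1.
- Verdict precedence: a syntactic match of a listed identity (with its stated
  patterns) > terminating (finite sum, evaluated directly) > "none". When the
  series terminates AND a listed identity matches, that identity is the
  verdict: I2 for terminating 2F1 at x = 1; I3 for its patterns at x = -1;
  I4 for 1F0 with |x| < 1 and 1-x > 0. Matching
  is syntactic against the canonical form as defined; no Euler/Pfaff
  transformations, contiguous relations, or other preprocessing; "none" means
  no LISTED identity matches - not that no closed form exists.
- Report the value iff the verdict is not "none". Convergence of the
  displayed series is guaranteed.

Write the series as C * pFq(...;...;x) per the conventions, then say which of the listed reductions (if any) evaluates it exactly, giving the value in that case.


Reduced: x = 1/2, 2F1, upper = {1, 1}, lower = {2}, C = 3. Verdict: the logarithmic series (I6) fires (the logarithm: parameters (1,1;2), x = 1/2). Its exact value is (-6) * ln(1/2).

The tell: t_0 = 3 here, and the factorial ratio (C = 3, x = 1/2) (k+a-1)!/(a-1)! is a rising factorial (a)_k.
Adjacent-term ratio: r(k) = (1/2) * (k+1) (k+1) / [(k+2) (k+1)] - rational in k, leading ratio (1/2); with t_0 = 3, classification follows.
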